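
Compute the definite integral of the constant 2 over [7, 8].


The integral of a constant k over [a, b] equals k * (b - a).
integral from 7 to 8 of 2 dx
= 2 * (8 - 7)
= 2 * 1
= 2

2


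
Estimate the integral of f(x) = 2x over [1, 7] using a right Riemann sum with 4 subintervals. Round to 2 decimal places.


Right Riemann sum uses right endpoints of each subinterval.
Interval: [1, 7], n = 4
dx = (7 - 1) / 4 = 3/2
Right endpoints: [5/2, 4, 11/2, 7]
f values: [5, 8, 11, 14]
Sum = dx * (sum of f values)
= 3/2 * 38
= 57 = 57.00

57.00


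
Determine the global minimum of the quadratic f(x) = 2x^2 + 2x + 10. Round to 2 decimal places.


For a quadratic f(x) = ax^2 + bx + c with a > 0, the minimum is at the vertex.
Vertex x-coordinate: x = -b/(2a)
x = -(2) / (2 * 2)
x = -2/4 = -1/2
Substitute back to find the minimum value:
f(-1/2) = 2 * (-1/2)^2 + 2 * (-1/2) + 10
= 1/2 - 1 + 10
= 19/2 = 9.50

9.50


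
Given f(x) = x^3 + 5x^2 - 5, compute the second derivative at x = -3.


First derivative:
f'(x) = 3x^2 + 10x
Second derivative:
f''(x) = 6x + 10
Substitute x = -3:
f''(-3) = 6 * (-3) + 10
= -18 + 10
= -8

-8


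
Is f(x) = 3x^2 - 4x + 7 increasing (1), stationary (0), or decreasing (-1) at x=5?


Compute f'(x) to determine behavior:
f'(x) = 6x - 4
f'(5) = 6 * 5 - 4
= 30 - 4
= 26
Since f'(5) > 0, the function is increasing (1)

1


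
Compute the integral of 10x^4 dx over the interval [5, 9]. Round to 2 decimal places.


Find the antiderivative of 10x^4:
F(x) = 10/5 * x^5
Apply the Fundamental Theorem of Calculus:
F(9) - F(5)
= 10/5 * 9^5 - 10/5 * 5^5
= 10/5 * (59049 - 3125)
= 10/5 * 55924
= 111848 = 111848.00

111848.00


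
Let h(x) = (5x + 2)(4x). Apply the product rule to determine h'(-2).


Let u(x) = 5x + 2 and v(x) = 4x
u'(x) = 5
v'(x) = 4
Product rule: h'(x) = u'(x)*v(x) + u(x)*v'(x)
= 5 * (4x) + (5x + 2) * 4
At x = -2:
u(-2) = 5 * (-2) + 2 = -8
v(-2) = 4 * (-2) + 0 = -8
h'(-2) = 5 * (-8) + (-8) * 4
= -40 - 32
= -72

-72


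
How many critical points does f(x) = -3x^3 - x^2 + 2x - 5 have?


Find where f'(x) = 0:
f(x) = -3x^3 - x^2 + 2x - 5
f'(x) = -9x^2 - 2x + 2
This is a quadratic in x. Use the discriminant to count real roots.
Discriminant = (-2)^2 - 4 * (-9) * 2
= 4 - (-72)
= 76
Since discriminant > 0, f'(x) = 0 has 2 real solutions.
Number of critical points: 2

2


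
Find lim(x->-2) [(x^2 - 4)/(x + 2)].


Direct substitution gives 0/0, so we factor the numerator.
Factor: (x^2 - 4) = (x + 2)(x - 2)
Cancel the common factor (x + 2):
(x^2 - 4)/(x + 2) = (x - 2)
Now substitute x = -2:
= (-2) - (2) = -4

-4


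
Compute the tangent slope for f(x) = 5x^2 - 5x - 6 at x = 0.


The slope of the tangent line equals f'(x) at the point.
f(x) = 5x^2 - 5x - 6
f'(x) = 10x - 5
At x = 0:
f'(0) = 10 * 0 - 5
= 0 - 5
= -5

-5


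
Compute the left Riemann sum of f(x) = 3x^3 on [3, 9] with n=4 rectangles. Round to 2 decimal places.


Left Riemann sum uses left endpoints of each subinterval.
Interval: [3, 9], n = 4
dx = (9 - 3) / 4 = 3/2
Left endpoints: [3, 9/2, 6, 15/2]
f values: [81, 2187/8, 648, 10125/8]
Sum = dx * (sum of f values)
= 3/2 * 2268
= 3402 = 3402.00

3402.00


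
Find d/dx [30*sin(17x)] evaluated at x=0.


Apply the chain rule to differentiate 30*sin(17x):
d/dx [30*sin(17x)]
= 30 * cos(17x) * d/dx(17x)
= 30 * 17 * cos(17x)
= 510 * cos(17x)
Evaluate at x = 0:
= 510 * cos(0)
= 510 * 1
= 510

510


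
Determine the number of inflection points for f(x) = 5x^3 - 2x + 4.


Inflection points occur where f''(x) = 0 and concavity changes.
f(x) = 5x^3 - 2x + 4
f'(x) = 15x^2 - 2
f''(x) = 30x
Set f''(x) = 0:
30x = 0
x = 0 / 30 = 0
Since f''(x) is linear (degree 1), it changes sign at this point.
Therefore there is exactly 1 inflection point.

1


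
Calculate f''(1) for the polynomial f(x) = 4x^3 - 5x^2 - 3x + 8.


First derivative:
f'(x) = 12x^2 - 10x - 3
Second derivative:
f''(x) = 24x - 10
Substitute x = 1:
f''(1) = 24 * 1 - 10
= 24 - 10
= 14

14


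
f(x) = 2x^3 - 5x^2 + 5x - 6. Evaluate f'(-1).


Differentiate f(x) = 2x^3 - 5x^2 + 5x - 6 term by term:
f'(x) = 6x^2 - 10x + 5
Substitute x = -1:
f'(-1) = 6 * (-1)^2 - 10 * (-1) + 5
= 6 + 10 + 5
= 21

21


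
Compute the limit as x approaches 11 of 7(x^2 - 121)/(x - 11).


Direct substitution gives 0/0, so we factor the numerator.
Factor: 7(x^2 - 121) = 7 * (x - 11)(x + 11)
Cancel the common factor (x - 11):
7(x^2 - 121)/(x - 11) = 7 * (x + 11)
Now substitute x = 11:
= 7 * (11 + 11) = 154

154


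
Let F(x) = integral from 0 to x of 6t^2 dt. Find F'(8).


By the Fundamental Theorem of Calculus (Part 1):
If F(x) = integral from 0 to x of f(t) dt, then F'(x) = f(x)
Here f(t) = 6t^2
So F'(x) = 6x^2
Evaluate at x = 8:
F'(8) = 6 * 8^2
= 6 * 64
= 384

384


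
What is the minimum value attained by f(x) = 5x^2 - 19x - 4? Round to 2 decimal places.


For a quadratic f(x) = ax^2 + bx + c with a > 0, the minimum is at the vertex.
Vertex x-coordinate: x = -b/(2a)
x = -(-19) / (2 * 5)
x = 19/10
Substitute back to find the minimum value:
f(19/10) = 5 * (19/10)^2 - 19 * (19/10) - 4
= 361/20 - 361/10 - 4
= -441/20 = -22.05

-22.05


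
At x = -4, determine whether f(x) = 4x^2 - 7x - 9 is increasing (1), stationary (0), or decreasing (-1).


Compute f'(x) to determine behavior:
f'(x) = 8x - 7
f'(-4) = 8 * (-4) - 7
= -32 - 7
= -39
Since f'(-4) < 0, the function is decreasing (-1)

-1


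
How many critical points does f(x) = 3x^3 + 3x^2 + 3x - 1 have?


Find where f'(x) = 0:
f(x) = 3x^3 + 3x^2 + 3x - 1
f'(x) = 9x^2 + 6x + 3
This is a quadratic in x. Use the discriminant to count real roots.
Discriminant = (6)^2 - 4 * 9 * 3
= 36 - 108
= -72
Since discriminant < 0, f'(x) = 0 has no real solutions.
Number of critical points: 0

0


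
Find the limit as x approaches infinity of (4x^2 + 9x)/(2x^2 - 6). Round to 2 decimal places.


For limits at infinity with equal-degree polynomials,
we compare leading coefficients.
Numerator leading term: 4x^2
Denominator leading term: 2x^2
Divide both by x^2:
lim = (4 + 9/x) / (2 - 6/x^2)
As x -> infinity, the 1/x and 1/x^2 terms vanish:
= 4/2 = 2 = 2.00

2.00


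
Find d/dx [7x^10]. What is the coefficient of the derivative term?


We apply the power rule: d/dx [ax^n] = a*n * x^(n-1)
d/dx [7x^10]
= 7 * 10 * x^(10-1)
= 70x^9
The coefficient is 70

70


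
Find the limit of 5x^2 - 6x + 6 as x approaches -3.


Since polynomials are continuous, we use direct substitution.
lim(x->-3) of 5x^2 - 6x + 6
= 5 * (-3)^2 - 6 * (-3) + 6
= 45 + 18 + 6
= 69

69


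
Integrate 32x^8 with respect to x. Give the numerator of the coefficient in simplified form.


Apply the power rule for integration:
integral of ax^n dx = a/(n+1) * x^(n+1) + C
integral of 32x^8 dx
= 32/9 * x^9 + C
The coefficient in lowest terms is 32/9, and its numerator is 32

32


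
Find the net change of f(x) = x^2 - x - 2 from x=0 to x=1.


Net change = f(b) - f(a)
f(x) = x^2 - x - 2
Compute f(1):
f(1) = 1 * 1^2 - 1 * 1 - 2
= 1 - 1 - 2
= -2
Compute f(0):
f(0) = 1 * 0^2 - 1 * 0 - 2
= 0 + 0 - 2
= -2
Net change = -2 - (-2) = 0

0


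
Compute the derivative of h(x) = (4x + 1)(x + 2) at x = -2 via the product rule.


Let u(x) = 4x + 1 and v(x) = x + 2
u'(x) = 4
v'(x) = 1
Product rule: h'(x) = u'(x)*v(x) + u(x)*v'(x)
= 4 * (x + 2) + (4x + 1) * 1
At x = -2:
u(-2) = 4 * (-2) + 1 = -7
v(-2) = 1 * (-2) + 2 = 0
h'(-2) = 4 * 0 + (-7) * 1
= 0 - 7
= -7

-7


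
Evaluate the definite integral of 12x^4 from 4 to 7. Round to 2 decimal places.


Find the antiderivative of 12x^4:
F(x) = 12/5 * x^5
Apply the Fundamental Theorem of Calculus:
F(7) - F(4)
= 12/5 * 7^5 - 12/5 * 4^5
= 12/5 * (16807 - 1024)
= 12/5 * 15783
= 189396/5 = 37879.20

37879.20


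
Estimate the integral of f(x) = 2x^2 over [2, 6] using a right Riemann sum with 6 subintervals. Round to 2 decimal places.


Right Riemann sum uses right endpoints of each subinterval.
Interval: [2, 6], n = 6
dx = (6 - 2) / 6 = 2/3
Right endpoints: [8/3, 10/3, 4, 14/3, 16/3, 6]
f values: [128/9, 200/9, 32, 392/9, 512/9, 72]
Sum = dx * (sum of f values)
= 2/3 * 2168/9
= 4336/27 ≈ 160.59

160.59


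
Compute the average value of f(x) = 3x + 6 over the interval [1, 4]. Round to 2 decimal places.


Average value = 1/(b-a) * integral from a to b of f(x) dx
First compute the integral of 3x + 6:
F(x) = (3/2)x^2 + 6x
F(4) = 3/2 * 16 + 6 * 4 = 48
F(1) = 3/2 * 1 + 6 * 1 = 15/2
Integral = 48 - 15/2 = 81/2
Average = (81/2) / (4 - 1) = (81/2) / 3
= 27/2 = 13.50

13.50


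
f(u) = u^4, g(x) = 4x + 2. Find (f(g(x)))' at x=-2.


Using the chain rule: (f(g(x)))' = f'(g(x)) * g'(x)
First, find g(-2):
g(-2) = 4 * (-2) + 2 = -6
Next, f'(u) = 4u^3
And g'(x) = 4
So f'(g(-2)) * g'(-2)
= 4 * (-6)^3 * 4
= 4 * (-216) * 4
= -3456

-3456


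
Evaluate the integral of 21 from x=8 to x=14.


The integral of a constant k over [a, b] equals k * (b - a).
integral from 8 to 14 of 21 dx
= 21 * (14 - 8)
= 21 * 6
= 126

126


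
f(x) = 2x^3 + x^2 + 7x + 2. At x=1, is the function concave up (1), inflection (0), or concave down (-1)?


Concavity is determined by the sign of f''(x).
f(x) = 2x^3 + x^2 + 7x + 2
f'(x) = 6x^2 + 2x + 7
f''(x) = 12x + 2
f''(1) = 12 * 1 + 2
= 12 + 2
= 14
Since f''(1) > 0, the function is concave up (1)

1


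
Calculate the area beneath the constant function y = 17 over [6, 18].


The area under a constant function y = 17 is a rectangle.
Width = 18 - 6 = 12
Height = 17
Area = width * height
= 12 * 17
= 204

204


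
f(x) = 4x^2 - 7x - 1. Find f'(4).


Differentiate term by term using power and sum rules:
f(x) = 4x^2 - 7x - 1
f'(x) = 8x - 7
Substitute x = 4:
f'(4) = 8 * 4 - 7
= 32 - 7
= 25

25


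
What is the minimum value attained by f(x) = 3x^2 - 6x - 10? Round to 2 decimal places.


For a quadratic f(x) = ax^2 + bx + c with a > 0, the minimum is at the vertex.
Vertex x-coordinate: x = -b/(2a)
x = -(-6) / (2 * 3)
x = 6/6 = 1
Substitute back to find the minimum value:
f(1) = 3 * 1^2 - 6 * 1 - 10
= 3 - 6 - 10
= -13 = -13.00

-13.00


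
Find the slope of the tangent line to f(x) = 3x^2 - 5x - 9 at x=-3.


The slope of the tangent line equals f'(x) at the point.
f(x) = 3x^2 - 5x - 9
f'(x) = 6x - 5
At x = -3:
f'(-3) = 6 * (-3) - 5
= -18 - 5
= -23

-23


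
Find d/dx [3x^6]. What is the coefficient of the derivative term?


We apply the power rule: d/dx [ax^n] = a*n * x^(n-1)
d/dx [3x^6]
= 3 * 6 * x^(6-1)
= 18x^5
The coefficient is 18

18


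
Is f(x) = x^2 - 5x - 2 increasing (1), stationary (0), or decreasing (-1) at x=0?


Compute f'(x) to determine behavior:
f'(x) = 2x - 5
f'(0) = 2 * 0 - 5
= 0 - 5
= -5
Since f'(0) < 0, the function is decreasing (-1)

-1


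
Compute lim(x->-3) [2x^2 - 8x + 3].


Since polynomials are continuous, we use direct substitution.
lim(x->-3) of 2x^2 - 8x + 3
= 2 * (-3)^2 - 8 * (-3) + 3
= 18 + 24 + 3
= 45

45


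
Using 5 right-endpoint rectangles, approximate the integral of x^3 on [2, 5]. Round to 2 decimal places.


Right Riemann sum uses right endpoints of each subinterval.
Interval: [2, 5], n = 5
dx = (5 - 2) / 5 = 3/5
Right endpoints: [13/5, 16/5, 19/5, 22/5, 5]
f values: [2197/125, 4096/125, 6859/125, 10648/125, 125]
Sum = dx * (sum of f values)
= 3/5 * 1577/5
= 4731/25 = 189.24

189.24


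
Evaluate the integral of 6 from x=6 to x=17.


The integral of a constant k over [a, b] equals k * (b - a).
integral from 6 to 17 of 6 dx
= 6 * (17 - 6)
= 6 * 11
= 66

66


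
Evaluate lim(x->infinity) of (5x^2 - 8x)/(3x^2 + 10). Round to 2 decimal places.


For limits at infinity with equal-degree polynomials,
we compare leading coefficients.
Numerator leading term: 5x^2
Denominator leading term: 3x^2
Divide both by x^2:
lim = (5 - 8/x) / (3 + 10/x^2)
As x -> infinity, the 1/x and 1/x^2 terms vanish:
= 5/3 ≈ 1.67

1.67


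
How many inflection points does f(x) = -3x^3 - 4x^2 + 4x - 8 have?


Inflection points occur where f''(x) = 0 and concavity changes.
f(x) = -3x^3 - 4x^2 + 4x - 8
f'(x) = -9x^2 - 8x + 4
f''(x) = -18x - 8
Set f''(x) = 0:
-18x - 8 = 0
x = 8 / (-18) = -4/9
Since f''(x) is linear (degree 1), it changes sign at this point.
Therefore there is exactly 1 inflection point.

1


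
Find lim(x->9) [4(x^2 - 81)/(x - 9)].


Direct substitution gives 0/0, so we factor the numerator.
Factor: 4(x^2 - 81) = 4 * (x - 9)(x + 9)
Cancel the common factor (x - 9):
4(x^2 - 81)/(x - 9) = 4 * (x + 9)
Now substitute x = 9:
= 4 * (9 + 9) = 72

72


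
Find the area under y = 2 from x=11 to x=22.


The area under a constant function y = 2 is a rectangle.
Width = 22 - 11 = 11
Height = 2
Area = width * height
= 11 * 2
= 22

22


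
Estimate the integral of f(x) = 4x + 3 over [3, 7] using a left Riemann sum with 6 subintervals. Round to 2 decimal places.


Left Riemann sum uses left endpoints of each subinterval.
Interval: [3, 7], n = 6
dx = (7 - 3) / 6 = 2/3
Left endpoints: [3, 11/3, 13/3, 5, 17/3, 19/3]
f values: [15, 53/3, 61/3, 23, 77/3, 85/3]
Sum = dx * (sum of f values)
= 2/3 * 130
= 260/3 ≈ 86.67

86.67


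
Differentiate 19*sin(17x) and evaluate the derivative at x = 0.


Apply the chain rule to differentiate 19*sin(17x):
d/dx [19*sin(17x)]
= 19 * cos(17x) * d/dx(17x)
= 19 * 17 * cos(17x)
= 323 * cos(17x)
Evaluate at x = 0:
= 323 * cos(0)
= 323 * 1
= 323

323


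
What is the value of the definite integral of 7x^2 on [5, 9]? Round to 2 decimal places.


Find the antiderivative of 7x^2:
F(x) = 7/3 * x^3
Apply the Fundamental Theorem of Calculus:
F(9) - F(5)
= 7/3 * 9^3 - 7/3 * 5^3
= 7/3 * (729 - 125)
= 7/3 * 604
= 4228/3 ≈ 1409.33

1409.33


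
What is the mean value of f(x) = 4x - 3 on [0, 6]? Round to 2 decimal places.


Average value = 1/(b-a) * integral from a to b of f(x) dx
First compute the integral of 4x - 3:
F(x) = 2x^2 - 3x
F(6) = 2 * 36 - 3 * 6 = 54
F(0) = 2 * 0 - 3 * 0 = 0
Integral = 54 - 0 = 54
Average = 54 / (6 - 0) = 54 / 6
= 9 = 9.00

9.00


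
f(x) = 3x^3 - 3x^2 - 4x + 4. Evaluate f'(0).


Differentiate f(x) = 3x^3 - 3x^2 - 4x + 4 term by term:
f'(x) = 9x^2 - 6x - 4
Substitute x = 0:
f'(0) = 9 * 0^2 - 6 * 0 - 4
= 0 + 0 - 4
= -4

-4


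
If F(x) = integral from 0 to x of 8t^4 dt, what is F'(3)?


By the Fundamental Theorem of Calculus (Part 1):
If F(x) = integral from 0 to x of f(t) dt, then F'(x) = f(x)
Here f(t) = 8t^4
So F'(x) = 8x^4
Evaluate at x = 3:
F'(3) = 8 * 3^4
= 8 * 81
= 648

648


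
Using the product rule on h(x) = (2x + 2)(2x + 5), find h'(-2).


Let u(x) = 2x + 2 and v(x) = 2x + 5
u'(x) = 2
v'(x) = 2
Product rule: h'(x) = u'(x)*v(x) + u(x)*v'(x)
= 2 * (2x + 5) + (2x + 2) * 2
At x = -2:
u(-2) = 2 * (-2) + 2 = -2
v(-2) = 2 * (-2) + 5 = 1
h'(-2) = 2 * 1 + (-2) * 2
= 2 - 4
= -2

-2


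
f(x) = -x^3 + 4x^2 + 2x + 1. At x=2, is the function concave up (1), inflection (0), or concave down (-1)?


Concavity is determined by the sign of f''(x).
f(x) = -x^3 + 4x^2 + 2x + 1
f'(x) = -3x^2 + 8x + 2
f''(x) = -6x + 8
f''(2) = -6 * 2 + 8
= -12 + 8
= -4
Since f''(2) < 0, the function is concave down (-1)

-1


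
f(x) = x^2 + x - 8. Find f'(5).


Differentiate term by term using power and sum rules:
f(x) = x^2 + x - 8
f'(x) = 2x + 1
Substitute x = 5:
f'(5) = 2 * 5 + 1
= 10 + 1
= 11

11


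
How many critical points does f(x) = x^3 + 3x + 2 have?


Find where f'(x) = 0:
f(x) = x^3 + 3x + 2
f'(x) = 3x^2 + 3
This is a quadratic in x. Use the discriminant to count real roots.
Discriminant = (0)^2 - 4 * 3 * 3
= 0 - 36
= -36
Since discriminant < 0, f'(x) = 0 has no real solutions.
Number of critical points: 0

0


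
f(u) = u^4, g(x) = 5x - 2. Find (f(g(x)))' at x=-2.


Using the chain rule: (f(g(x)))' = f'(g(x)) * g'(x)
First, find g(-2):
g(-2) = 5 * (-2) - 2 = -12
Next, f'(u) = 4u^3
And g'(x) = 5
So f'(g(-2)) * g'(-2)
= 4 * (-12)^3 * 5
= 4 * (-1728) * 5
= -34560

-34560


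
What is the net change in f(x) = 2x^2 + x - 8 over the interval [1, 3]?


Net change = f(b) - f(a)
f(x) = 2x^2 + x - 8
Compute f(3):
f(3) = 2 * 3^2 + 1 * 3 - 8
= 18 + 3 - 8
= 13
Compute f(1):
f(1) = 2 * 1^2 + 1 * 1 - 8
= 2 + 1 - 8
= -5
Net change = 13 - (-5) = 18

18


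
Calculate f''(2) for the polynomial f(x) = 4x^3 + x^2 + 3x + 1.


First derivative:
f'(x) = 12x^2 + 2x + 3
Second derivative:
f''(x) = 24x + 2
Substitute x = 2:
f''(2) = 24 * 2 + 2
= 48 + 2
= 50

50


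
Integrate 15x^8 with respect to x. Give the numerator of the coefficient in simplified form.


Apply the power rule for integration:
integral of ax^n dx = a/(n+1) * x^(n+1) + C
integral of 15x^8 dx
= 15/9 * x^9 + C
= 5/3 * x^9 + C
The coefficient in lowest terms is 5/3, and its numerator is 5

5


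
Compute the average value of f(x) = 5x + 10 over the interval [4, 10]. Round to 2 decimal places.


Average value = 1/(b-a) * integral from a to b of f(x) dx
First compute the integral of 5x + 10:
F(x) = (5/2)x^2 + 10x
F(10) = 5/2 * 100 + 10 * 10 = 350
F(4) = 5/2 * 16 + 10 * 4 = 80
Integral = 350 - 80 = 270
Average = 270 / (10 - 4) = 270 / 6
= 45 = 45.00

45.00


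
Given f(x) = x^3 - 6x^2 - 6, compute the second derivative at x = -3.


First derivative:
f'(x) = 3x^2 - 12x
Second derivative:
f''(x) = 6x - 12
Substitute x = -3:
f''(-3) = 6 * (-3) - 12
= -18 - 12
= -30

-30


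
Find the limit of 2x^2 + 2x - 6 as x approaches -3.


Since polynomials are continuous, we use direct substitution.
lim(x->-3) of 2x^2 + 2x - 6
= 2 * (-3)^2 + 2 * (-3) - 6
= 18 - 6 - 6
= 6

6


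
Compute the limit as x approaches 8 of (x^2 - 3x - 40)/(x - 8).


Direct substitution gives 0/0, so we factor the numerator.
Factor: (x^2 - 3x - 40) = (x - 8)(x + 5)
Cancel the common factor (x - 8):
(x^2 - 3x - 40)/(x - 8) = (x + 5)
Now substitute x = 8:
= (8) - (-5) = 13

13


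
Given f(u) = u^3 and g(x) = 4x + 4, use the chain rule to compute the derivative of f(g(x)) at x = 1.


Using the chain rule: (f(g(x)))' = f'(g(x)) * g'(x)
First, find g(1):
g(1) = 4 * 1 + 4 = 8
Next, f'(u) = 3u^2
And g'(x) = 4
So f'(g(1)) * g'(1)
= 3 * 8^2 * 4
= 3 * 64 * 4
= 768

768


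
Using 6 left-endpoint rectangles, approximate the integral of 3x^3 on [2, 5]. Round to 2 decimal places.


Left Riemann sum uses left endpoints of each subinterval.
Interval: [2, 5], n = 6
dx = (5 - 2) / 6 = 1/2
Left endpoints: [2, 5/2, 3, 7/2, 4, 9/2]
f values: [24, 375/8, 81, 1029/8, 192, 2187/8]
Sum = dx * (sum of f values)
= 1/2 * 5967/8
= 5967/16 ≈ 372.94

372.94


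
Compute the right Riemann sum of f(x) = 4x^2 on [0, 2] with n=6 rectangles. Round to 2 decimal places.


Right Riemann sum uses right endpoints of each subinterval.
Interval: [0, 2], n = 6
dx = (2 - 0) / 6 = 1/3
Right endpoints: [1/3, 2/3, 1, 4/3, 5/3, 2]
f values: [4/9, 16/9, 4, 64/9, 100/9, 16]
Sum = dx * (sum of f values)
= 1/3 * 364/9
= 364/27 ≈ 13.48

13.48


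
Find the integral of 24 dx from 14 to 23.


The integral of a constant k over [a, b] equals k * (b - a).
integral from 14 to 23 of 24 dx
= 24 * (23 - 14)
= 24 * 9
= 216

216


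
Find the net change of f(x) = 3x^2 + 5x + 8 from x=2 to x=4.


Net change = f(b) - f(a)
f(x) = 3x^2 + 5x + 8
Compute f(4):
f(4) = 3 * 4^2 + 5 * 4 + 8
= 48 + 20 + 8
= 76
Compute f(2):
f(2) = 3 * 2^2 + 5 * 2 + 8
= 12 + 10 + 8
= 30
Net change = 76 - 30 = 46

46


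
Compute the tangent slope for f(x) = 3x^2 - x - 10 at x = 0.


The slope of the tangent line equals f'(x) at the point.
f(x) = 3x^2 - x - 10
f'(x) = 6x - 1
At x = 0:
f'(0) = 6 * 0 - 1
= 0 - 1
= -1

-1


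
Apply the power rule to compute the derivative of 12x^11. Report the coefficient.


We apply the power rule: d/dx [ax^n] = a*n * x^(n-1)
d/dx [12x^11]
= 12 * 11 * x^(11-1)
= 132x^10
The coefficient is 132

132


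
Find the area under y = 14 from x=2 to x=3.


The area under a constant function y = 14 is a rectangle.
Width = 3 - 2 = 1
Height = 14
Area = width * height
= 1 * 14
= 14

14


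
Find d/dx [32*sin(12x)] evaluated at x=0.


Apply the chain rule to differentiate 32*sin(12x):
d/dx [32*sin(12x)]
= 32 * cos(12x) * d/dx(12x)
= 32 * 12 * cos(12x)
= 384 * cos(12x)
Evaluate at x = 0:
= 384 * cos(0)
= 384 * 1
= 384

384


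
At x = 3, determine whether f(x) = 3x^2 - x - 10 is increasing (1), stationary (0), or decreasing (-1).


Compute f'(x) to determine behavior:
f'(x) = 6x - 1
f'(3) = 6 * 3 - 1
= 18 - 1
= 17
Since f'(3) > 0, the function is increasing (1)

1


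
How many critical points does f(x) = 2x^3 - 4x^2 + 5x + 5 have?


Find where f'(x) = 0:
f(x) = 2x^3 - 4x^2 + 5x + 5
f'(x) = 6x^2 - 8x + 5
This is a quadratic in x. Use the discriminant to count real roots.
Discriminant = (-8)^2 - 4 * 6 * 5
= 64 - 120
= -56
Since discriminant < 0, f'(x) = 0 has no real solutions.
Number of critical points: 0

0


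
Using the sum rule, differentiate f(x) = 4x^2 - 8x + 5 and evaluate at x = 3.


Differentiate term by term using power and sum rules:
f(x) = 4x^2 - 8x + 5
f'(x) = 8x - 8
Substitute x = 3:
f'(3) = 8 * 3 - 8
= 24 - 8
= 16

16


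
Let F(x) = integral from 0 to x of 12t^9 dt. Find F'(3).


By the Fundamental Theorem of Calculus (Part 1):
If F(x) = integral from 0 to x of f(t) dt, then F'(x) = f(x)
Here f(t) = 12t^9
So F'(x) = 12x^9
Evaluate at x = 3:
F'(3) = 12 * 3^9
= 12 * 19683
= 236196

236196


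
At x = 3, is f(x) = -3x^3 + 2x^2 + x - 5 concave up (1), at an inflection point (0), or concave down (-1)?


Concavity is determined by the sign of f''(x).
f(x) = -3x^3 + 2x^2 + x - 5
f'(x) = -9x^2 + 4x + 1
f''(x) = -18x + 4
f''(3) = -18 * 3 + 4
= -54 + 4
= -50
Since f''(3) < 0, the function is concave down (-1)

-1


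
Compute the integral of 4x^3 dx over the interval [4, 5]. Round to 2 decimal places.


Find the antiderivative of 4x^3:
F(x) = 4/4 * x^4
Apply the Fundamental Theorem of Calculus:
F(5) - F(4)
= 4/4 * 5^4 - 4/4 * 4^4
= 4/4 * (625 - 256)
= 4/4 * 369
= 369 = 369.00

369.00


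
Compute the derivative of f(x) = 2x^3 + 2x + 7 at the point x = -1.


Differentiate f(x) = 2x^3 + 2x + 7 term by term:
f'(x) = 6x^2 + 2
Substitute x = -1:
f'(-1) = 6 * (-1)^2 + 0 * (-1) + 2
= 6 + 0 + 2
= 8

8


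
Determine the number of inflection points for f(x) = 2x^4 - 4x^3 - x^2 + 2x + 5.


Inflection points occur where f''(x) = 0 and concavity changes.
f(x) = 2x^4 - 4x^3 - x^2 + 2x + 5
f'(x) = 8x^3 - 12x^2 - 2x + 2
f''(x) = 24x^2 - 24x - 2
This is a quadratic in x. Use the discriminant to count real roots.
Discriminant = (-24)^2 - 4 * 24 * (-2)
= 576 - (-192)
= 768
Since discriminant > 0, f''(x) = 0 has 2 distinct real solutions.
A quadratic with two distinct real roots changes sign at each root, so concavity changes at both.
Number of inflection points: 2

2


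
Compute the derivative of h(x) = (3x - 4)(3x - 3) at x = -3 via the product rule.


Let u(x) = 3x - 4 and v(x) = 3x - 3
u'(x) = 3
v'(x) = 3
Product rule: h'(x) = u'(x)*v(x) + u(x)*v'(x)
= 3 * (3x - 3) + (3x - 4) * 3
At x = -3:
u(-3) = 3 * (-3) - 4 = -13
v(-3) = 3 * (-3) - 3 = -12
h'(-3) = 3 * (-12) + (-13) * 3
= -36 - 39
= -75

-75


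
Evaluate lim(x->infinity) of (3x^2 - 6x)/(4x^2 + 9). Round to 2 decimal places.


For limits at infinity with equal-degree polynomials,
we compare leading coefficients.
Numerator leading term: 3x^2
Denominator leading term: 4x^2
Divide both by x^2:
lim = (3 - 6/x) / (4 + 9/x^2)
As x -> infinity, the 1/x and 1/x^2 terms vanish:
= 3/4 = 0.75

0.75


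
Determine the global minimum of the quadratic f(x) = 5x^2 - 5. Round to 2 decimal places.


For a quadratic f(x) = ax^2 + bx + c with a > 0, the minimum is at the vertex.
Vertex x-coordinate: x = -b/(2a)
x = -(0) / (2 * 5)
x = 0/10 = 0
Substitute back to find the minimum value:
f(0) = 5 * 0^2 + 0 * 0 - 5
= 0 + 0 - 5
= -5 = -5.00

-5.00


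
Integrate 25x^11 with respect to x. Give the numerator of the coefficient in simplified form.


Apply the power rule for integration:
integral of ax^n dx = a/(n+1) * x^(n+1) + C
integral of 25x^11 dx
= 25/12 * x^12 + C
The coefficient in lowest terms is 25/12, and its numerator is 25

25


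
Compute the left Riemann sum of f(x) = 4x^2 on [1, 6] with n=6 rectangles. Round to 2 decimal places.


Left Riemann sum uses left endpoints of each subinterval.
Interval: [1, 6], n = 6
dx = (6 - 1) / 6 = 5/6
Left endpoints: [1, 11/6, 8/3, 7/2, 13/3, 31/6]
f values: [4, 121/9, 256/9, 49, 676/9, 961/9]
Sum = dx * (sum of f values)
= 5/6 * 2491/9
= 12455/54 ≈ 230.65

230.65


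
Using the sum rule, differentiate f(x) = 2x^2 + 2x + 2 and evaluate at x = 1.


Differentiate term by term using power and sum rules:
f(x) = 2x^2 + 2x + 2
f'(x) = 4x + 2
Substitute x = 1:
f'(1) = 4 * 1 + 2
= 4 + 2
= 6

6


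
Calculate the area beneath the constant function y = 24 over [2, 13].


The area under a constant function y = 24 is a rectangle.
Width = 13 - 2 = 11
Height = 24
Area = width * height
= 11 * 24
= 264

264


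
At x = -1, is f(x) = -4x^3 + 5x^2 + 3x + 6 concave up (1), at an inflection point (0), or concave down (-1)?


Concavity is determined by the sign of f''(x).
f(x) = -4x^3 + 5x^2 + 3x + 6
f'(x) = -12x^2 + 10x + 3
f''(x) = -24x + 10
f''(-1) = -24 * (-1) + 10
= 24 + 10
= 34
Since f''(-1) > 0, the function is concave up (1)

1


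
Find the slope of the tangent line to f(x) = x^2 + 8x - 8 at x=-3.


The slope of the tangent line equals f'(x) at the point.
f(x) = x^2 + 8x - 8
f'(x) = 2x + 8
At x = -3:
f'(-3) = 2 * (-3) + 8
= -6 + 8
= 2

2


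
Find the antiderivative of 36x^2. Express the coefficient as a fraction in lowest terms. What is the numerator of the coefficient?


Apply the power rule for integration:
integral of ax^n dx = a/(n+1) * x^(n+1) + C
integral of 36x^2 dx
= 36/3 * x^3 + C
= 12 * x^3 + C
The coefficient in lowest terms is 12 = 12/1, so its numerator is 12

12


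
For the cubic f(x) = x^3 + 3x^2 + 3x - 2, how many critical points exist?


Find where f'(x) = 0:
f(x) = x^3 + 3x^2 + 3x - 2
f'(x) = 3x^2 + 6x + 3
This is a quadratic in x. Use the discriminant to count real roots.
Discriminant = (6)^2 - 4 * 3 * 3
= 36 - 36
= 0
Since discriminant = 0, f'(x) = 0 has exactly 1 real solution.
Number of critical points: 1

1


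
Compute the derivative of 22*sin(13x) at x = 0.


Apply the chain rule to differentiate 22*sin(13x):
d/dx [22*sin(13x)]
= 22 * cos(13x) * d/dx(13x)
= 22 * 13 * cos(13x)
= 286 * cos(13x)
Evaluate at x = 0:
= 286 * cos(0)
= 286 * 1
= 286

286


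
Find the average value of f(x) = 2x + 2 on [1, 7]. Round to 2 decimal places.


Average value = 1/(b-a) * integral from a to b of f(x) dx
First compute the integral of 2x + 2:
F(x) = x^2 + 2x
F(7) = 1 * 49 + 2 * 7 = 63
F(1) = 1 * 1 + 2 * 1 = 3
Integral = 63 - 3 = 60
Average = 60 / (7 - 1) = 60 / 6
= 10 = 10.00

10.00


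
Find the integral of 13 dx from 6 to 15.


The integral of a constant k over [a, b] equals k * (b - a).
integral from 6 to 15 of 13 dx
= 13 * (15 - 6)
= 13 * 9
= 117

117


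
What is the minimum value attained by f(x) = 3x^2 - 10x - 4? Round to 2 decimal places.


For a quadratic f(x) = ax^2 + bx + c with a > 0, the minimum is at the vertex.
Vertex x-coordinate: x = -b/(2a)
x = -(-10) / (2 * 3)
x = 10/6 = 5/3
Substitute back to find the minimum value:
f(5/3) = 3 * (5/3)^2 - 10 * (5/3) - 4
= 25/3 - 50/3 - 4
= -37/3 ≈ -12.33

-12.33


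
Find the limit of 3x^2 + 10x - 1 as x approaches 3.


Since polynomials are continuous, we use direct substitution.
lim(x->3) of 3x^2 + 10x - 1
= 3 * 3^2 + 10 * 3 - 1
= 27 + 30 - 1
= 56

56


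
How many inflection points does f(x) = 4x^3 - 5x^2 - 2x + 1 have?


Inflection points occur where f''(x) = 0 and concavity changes.
f(x) = 4x^3 - 5x^2 - 2x + 1
f'(x) = 12x^2 - 10x - 2
f''(x) = 24x - 10
Set f''(x) = 0:
24x - 10 = 0
x = 10 / 24 = 5/12
Since f''(x) is linear (degree 1), it changes sign at this point.
Therefore there is exactly 1 inflection point.

1


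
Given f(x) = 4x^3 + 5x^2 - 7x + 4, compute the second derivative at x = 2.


First derivative:
f'(x) = 12x^2 + 10x - 7
Second derivative:
f''(x) = 24x + 10
Substitute x = 2:
f''(2) = 24 * 2 + 10
= 48 + 10
= 58

58


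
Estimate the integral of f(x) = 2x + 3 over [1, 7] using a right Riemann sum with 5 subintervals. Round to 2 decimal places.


Right Riemann sum uses right endpoints of each subinterval.
Interval: [1, 7], n = 5
dx = (7 - 1) / 5 = 6/5
Right endpoints: [11/5, 17/5, 23/5, 29/5, 7]
f values: [37/5, 49/5, 61/5, 73/5, 17]
Sum = dx * (sum of f values)
= 6/5 * 61
= 366/5 = 73.20

73.20


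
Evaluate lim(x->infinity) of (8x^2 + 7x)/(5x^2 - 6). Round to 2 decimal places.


For limits at infinity with equal-degree polynomials,
we compare leading coefficients.
Numerator leading term: 8x^2
Denominator leading term: 5x^2
Divide both by x^2:
lim = (8 + 7/x) / (5 - 6/x^2)
As x -> infinity, the 1/x and 1/x^2 terms vanish:
= 8/5 = 1.60

1.60


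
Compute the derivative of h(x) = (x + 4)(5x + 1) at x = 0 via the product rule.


Let u(x) = x + 4 and v(x) = 5x + 1
u'(x) = 1
v'(x) = 5
Product rule: h'(x) = u'(x)*v(x) + u(x)*v'(x)
= 1 * (5x + 1) + (x + 4) * 5
At x = 0:
u(0) = 1 * 0 + 4 = 4
v(0) = 5 * 0 + 1 = 1
h'(0) = 1 * 1 + 4 * 5
= 1 + 20
= 21

21


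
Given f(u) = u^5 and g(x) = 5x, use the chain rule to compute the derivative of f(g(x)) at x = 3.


Using the chain rule: (f(g(x)))' = f'(g(x)) * g'(x)
First, find g(3):
g(3) = 5 * 3 + 0 = 15
Next, f'(u) = 5u^4
And g'(x) = 5
So f'(g(3)) * g'(3)
= 5 * 15^4 * 5
= 5 * 50625 * 5
= 1265625

1265625


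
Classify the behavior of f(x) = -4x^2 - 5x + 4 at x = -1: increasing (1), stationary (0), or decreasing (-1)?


Compute f'(x) to determine behavior:
f'(x) = -8x - 5
f'(-1) = -8 * (-1) - 5
= 8 - 5
= 3
Since f'(-1) > 0, the function is increasing (1)

1


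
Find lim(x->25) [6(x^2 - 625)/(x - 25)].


Direct substitution gives 0/0, so we factor the numerator.
Factor: 6(x^2 - 625) = 6 * (x - 25)(x + 25)
Cancel the common factor (x - 25):
6(x^2 - 625)/(x - 25) = 6 * (x + 25)
Now substitute x = 25:
= 6 * (25 + 25) = 300

300


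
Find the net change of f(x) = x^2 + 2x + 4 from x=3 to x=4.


Net change = f(b) - f(a)
f(x) = x^2 + 2x + 4
Compute f(4):
f(4) = 1 * 4^2 + 2 * 4 + 4
= 16 + 8 + 4
= 28
Compute f(3):
f(3) = 1 * 3^2 + 2 * 3 + 4
= 9 + 6 + 4
= 19
Net change = 28 - 19 = 9

9


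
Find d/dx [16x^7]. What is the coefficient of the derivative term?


We apply the power rule: d/dx [ax^n] = a*n * x^(n-1)
d/dx [16x^7]
= 16 * 7 * x^(7-1)
= 112x^6
The coefficient is 112

112


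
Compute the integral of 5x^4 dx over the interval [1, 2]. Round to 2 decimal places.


Find the antiderivative of 5x^4:
F(x) = 5/5 * x^5
Apply the Fundamental Theorem of Calculus:
F(2) - F(1)
= 5/5 * 2^5 - 5/5 * 1^5
= 5/5 * (32 - 1)
= 5/5 * 31
= 31 = 31.00

31.00


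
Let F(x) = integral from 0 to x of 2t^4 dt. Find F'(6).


By the Fundamental Theorem of Calculus (Part 1):
If F(x) = integral from 0 to x of f(t) dt, then F'(x) = f(x)
Here f(t) = 2t^4
So F'(x) = 2x^4
Evaluate at x = 6:
F'(6) = 2 * 6^4
= 2 * 1296
= 2592

2592


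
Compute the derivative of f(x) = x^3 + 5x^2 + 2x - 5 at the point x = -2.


Differentiate f(x) = x^3 + 5x^2 + 2x - 5 term by term:
f'(x) = 3x^2 + 10x + 2
Substitute x = -2:
f'(-2) = 3 * (-2)^2 + 10 * (-2) + 2
= 12 - 20 + 2
= -6

-6


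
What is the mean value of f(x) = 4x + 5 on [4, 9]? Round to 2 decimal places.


Average value = 1/(b-a) * integral from a to b of f(x) dx
First compute the integral of 4x + 5:
F(x) = 2x^2 + 5x
F(9) = 2 * 81 + 5 * 9 = 207
F(4) = 2 * 16 + 5 * 4 = 52
Integral = 207 - 52 = 155
Average = 155 / (9 - 4) = 155 / 5
= 31 = 31.00

31.00


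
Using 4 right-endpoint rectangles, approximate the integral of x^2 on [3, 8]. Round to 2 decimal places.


Right Riemann sum uses right endpoints of each subinterval.
Interval: [3, 8], n = 4
dx = (8 - 3) / 4 = 5/4
Right endpoints: [17/4, 11/2, 27/4, 8]
f values: [289/16, 121/4, 729/16, 64]
Sum = dx * (sum of f values)
= 5/4 * 1263/8
= 6315/32 ≈ 197.34

197.34


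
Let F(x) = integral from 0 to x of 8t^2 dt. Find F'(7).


By the Fundamental Theorem of Calculus (Part 1):
If F(x) = integral from 0 to x of f(t) dt, then F'(x) = f(x)
Here f(t) = 8t^2
So F'(x) = 8x^2
Evaluate at x = 7:
F'(7) = 8 * 7^2
= 8 * 49
= 392

392


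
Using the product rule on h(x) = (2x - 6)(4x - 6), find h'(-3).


Let u(x) = 2x - 6 and v(x) = 4x - 6
u'(x) = 2
v'(x) = 4
Product rule: h'(x) = u'(x)*v(x) + u(x)*v'(x)
= 2 * (4x - 6) + (2x - 6) * 4
At x = -3:
u(-3) = 2 * (-3) - 6 = -12
v(-3) = 4 * (-3) - 6 = -18
h'(-3) = 2 * (-18) + (-12) * 4
= -36 - 48
= -84

-84


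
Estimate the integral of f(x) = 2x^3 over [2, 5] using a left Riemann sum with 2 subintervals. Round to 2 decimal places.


Left Riemann sum uses left endpoints of each subinterval.
Interval: [2, 5], n = 2
dx = (5 - 2) / 2 = 3/2
Left endpoints: [2, 7/2]
f values: [16, 343/4]
Sum = dx * (sum of f values)
= 3/2 * 407/4
= 1221/8 ≈ 152.63

152.63


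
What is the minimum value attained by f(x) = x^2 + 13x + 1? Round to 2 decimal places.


For a quadratic f(x) = ax^2 + bx + c with a > 0, the minimum is at the vertex.
Vertex x-coordinate: x = -b/(2a)
x = -(13) / (2 * 1)
x = -13/2
Substitute back to find the minimum value:
f(-13/2) = 1 * (-13/2)^2 + 13 * (-13/2) + 1
= 169/4 - 169/2 + 1
= -165/4 = -41.25

-41.25


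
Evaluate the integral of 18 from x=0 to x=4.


The integral of a constant k over [a, b] equals k * (b - a).
integral from 0 to 4 of 18 dx
= 18 * (4 - 0)
= 18 * 4
= 72

72


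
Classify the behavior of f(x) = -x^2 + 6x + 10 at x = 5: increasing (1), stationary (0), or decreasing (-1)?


Compute f'(x) to determine behavior:
f'(x) = -2x + 6
f'(5) = -2 * 5 + 6
= -10 + 6
= -4
Since f'(5) < 0, the function is decreasing (-1)

-1


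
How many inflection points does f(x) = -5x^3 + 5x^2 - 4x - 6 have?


Inflection points occur where f''(x) = 0 and concavity changes.
f(x) = -5x^3 + 5x^2 - 4x - 6
f'(x) = -15x^2 + 10x - 4
f''(x) = -30x + 10
Set f''(x) = 0:
-30x + 10 = 0
x = -10 / (-30) = 1/3
Since f''(x) is linear (degree 1), it changes sign at this point.
Therefore there is exactly 1 inflection point.

1


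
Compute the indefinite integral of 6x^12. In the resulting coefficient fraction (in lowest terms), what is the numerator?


Apply the power rule for integration:
integral of ax^n dx = a/(n+1) * x^(n+1) + C
integral of 6x^12 dx
= 6/13 * x^13 + C
The coefficient in lowest terms is 6/13, and its numerator is 6

6


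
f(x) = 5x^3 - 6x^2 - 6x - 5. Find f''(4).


First derivative:
f'(x) = 15x^2 - 12x - 6
Second derivative:
f''(x) = 30x - 12
Substitute x = 4:
f''(4) = 30 * 4 - 12
= 120 - 12
= 108

108


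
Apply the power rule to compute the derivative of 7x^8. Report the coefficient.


We apply the power rule: d/dx [ax^n] = a*n * x^(n-1)
d/dx [7x^8]
= 7 * 8 * x^(8-1)
= 56x^7
The coefficient is 56

56


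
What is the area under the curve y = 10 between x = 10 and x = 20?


The area under a constant function y = 10 is a rectangle.
Width = 20 - 10 = 10
Height = 10
Area = width * height
= 10 * 10
= 100

100


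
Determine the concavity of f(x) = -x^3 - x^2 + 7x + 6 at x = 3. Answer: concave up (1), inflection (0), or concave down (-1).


Concavity is determined by the sign of f''(x).
f(x) = -x^3 - x^2 + 7x + 6
f'(x) = -3x^2 - 2x + 7
f''(x) = -6x - 2
f''(3) = -6 * 3 - 2
= -18 - 2
= -20
Since f''(3) < 0, the function is concave down (-1)

-1


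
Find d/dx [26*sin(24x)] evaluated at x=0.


Apply the chain rule to differentiate 26*sin(24x):
d/dx [26*sin(24x)]
= 26 * cos(24x) * d/dx(24x)
= 26 * 24 * cos(24x)
= 624 * cos(24x)
Evaluate at x = 0:
= 624 * cos(0)
= 624 * 1
= 624

624


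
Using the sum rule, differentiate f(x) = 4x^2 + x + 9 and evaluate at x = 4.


Differentiate term by term using power and sum rules:
f(x) = 4x^2 + x + 9
f'(x) = 8x + 1
Substitute x = 4:
f'(4) = 8 * 4 + 1
= 32 + 1
= 33

33


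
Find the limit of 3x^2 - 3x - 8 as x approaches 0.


Since polynomials are continuous, we use direct substitution.
lim(x->0) of 3x^2 - 3x - 8
= 3 * 0^2 - 3 * 0 - 8
= 0 + 0 - 8
= -8

-8


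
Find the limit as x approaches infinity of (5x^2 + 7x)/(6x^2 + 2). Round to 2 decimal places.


For limits at infinity with equal-degree polynomials,
we compare leading coefficients.
Numerator leading term: 5x^2
Denominator leading term: 6x^2
Divide both by x^2:
lim = (5 + 7/x) / (6 + 2/x^2)
As x -> infinity, the 1/x and 1/x^2 terms vanish:
= 5/6 ≈ 0.83

0.83


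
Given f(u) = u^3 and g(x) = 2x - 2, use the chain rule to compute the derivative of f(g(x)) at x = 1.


Using the chain rule: (f(g(x)))' = f'(g(x)) * g'(x)
First, find g(1):
g(1) = 2 * 1 - 2 = 0
Next, f'(u) = 3u^2
And g'(x) = 2
So f'(g(1)) * g'(1)
= 3 * 0^2 * 2
= 3 * 0 * 2
= 0

0


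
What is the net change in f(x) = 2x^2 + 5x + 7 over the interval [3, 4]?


Net change = f(b) - f(a)
f(x) = 2x^2 + 5x + 7
Compute f(4):
f(4) = 2 * 4^2 + 5 * 4 + 7
= 32 + 20 + 7
= 59
Compute f(3):
f(3) = 2 * 3^2 + 5 * 3 + 7
= 18 + 15 + 7
= 40
Net change = 59 - 40 = 19

19


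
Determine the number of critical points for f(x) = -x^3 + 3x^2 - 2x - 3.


Find where f'(x) = 0:
f(x) = -x^3 + 3x^2 - 2x - 3
f'(x) = -3x^2 + 6x - 2
This is a quadratic in x. Use the discriminant to count real roots.
Discriminant = (6)^2 - 4 * (-3) * (-2)
= 36 - 24
= 12
Since discriminant > 0, f'(x) = 0 has 2 real solutions.
Number of critical points: 2

2


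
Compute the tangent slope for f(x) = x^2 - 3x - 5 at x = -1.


The slope of the tangent line equals f'(x) at the point.
f(x) = x^2 - 3x - 5
f'(x) = 2x - 3
At x = -1:
f'(-1) = 2 * (-1) - 3
= -2 - 3
= -5

-5


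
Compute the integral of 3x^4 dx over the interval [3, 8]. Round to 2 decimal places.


Find the antiderivative of 3x^4:
F(x) = 3/5 * x^5
Apply the Fundamental Theorem of Calculus:
F(8) - F(3)
= 3/5 * 8^5 - 3/5 * 3^5
= 3/5 * (32768 - 243)
= 3/5 * 32525
= 19515 = 19515.00

19515.00


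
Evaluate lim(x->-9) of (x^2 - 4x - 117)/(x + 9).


Direct substitution gives 0/0, so we factor the numerator.
Factor: (x^2 - 4x - 117) = (x + 9)(x - 13)
Cancel the common factor (x + 9):
(x^2 - 4x - 117)/(x + 9) = (x - 13)
Now substitute x = -9:
= (-9) - (13) = -22

-22


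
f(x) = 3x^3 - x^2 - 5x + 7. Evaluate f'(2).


Differentiate f(x) = 3x^3 - x^2 - 5x + 7 term by term:
f'(x) = 9x^2 - 2x - 5
Substitute x = 2:
f'(2) = 9 * 2^2 - 2 * 2 - 5
= 36 - 4 - 5
= 27

27


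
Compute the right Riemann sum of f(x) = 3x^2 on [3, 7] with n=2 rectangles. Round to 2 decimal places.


Right Riemann sum uses right endpoints of each subinterval.
Interval: [3, 7], n = 2
dx = (7 - 3) / 2 = 2
Right endpoints: [5, 7]
f values: [75, 147]
Sum = dx * (sum of f values)
= 2 * 222
= 444 = 444.00

444.00


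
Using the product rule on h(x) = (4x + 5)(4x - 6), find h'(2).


Let u(x) = 4x + 5 and v(x) = 4x - 6
u'(x) = 4
v'(x) = 4
Product rule: h'(x) = u'(x)*v(x) + u(x)*v'(x)
= 4 * (4x - 6) + (4x + 5) * 4
At x = 2:
u(2) = 4 * 2 + 5 = 13
v(2) = 4 * 2 - 6 = 2
h'(2) = 4 * 2 + 13 * 4
= 8 + 52
= 60

60


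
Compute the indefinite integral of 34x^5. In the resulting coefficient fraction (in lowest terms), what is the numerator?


Apply the power rule for integration:
integral of ax^n dx = a/(n+1) * x^(n+1) + C
integral of 34x^5 dx
= 34/6 * x^6 + C
= 17/3 * x^6 + C
The coefficient in lowest terms is 17/3, and its numerator is 17

17


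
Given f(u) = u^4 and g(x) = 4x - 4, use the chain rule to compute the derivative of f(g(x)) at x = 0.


Using the chain rule: (f(g(x)))' = f'(g(x)) * g'(x)
First, find g(0):
g(0) = 4 * 0 - 4 = -4
Next, f'(u) = 4u^3
And g'(x) = 4
So f'(g(0)) * g'(0)
= 4 * (-4)^3 * 4
= 4 * (-64) * 4
= -1024

-1024


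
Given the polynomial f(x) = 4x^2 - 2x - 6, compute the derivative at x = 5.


Differentiate term by term using power and sum rules:
f(x) = 4x^2 - 2x - 6
f'(x) = 8x - 2
Substitute x = 5:
f'(5) = 8 * 5 - 2
= 40 - 2
= 38

38


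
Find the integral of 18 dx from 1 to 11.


The integral of a constant k over [a, b] equals k * (b - a).
integral from 1 to 11 of 18 dx
= 18 * (11 - 1)
= 18 * 10
= 180

180
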